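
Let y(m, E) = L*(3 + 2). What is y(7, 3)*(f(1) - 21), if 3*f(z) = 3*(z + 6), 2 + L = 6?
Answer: -280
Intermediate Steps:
L = 4 (L = -2 + 6 = 4)
y(m, E) = 20 (y(m, E) = 4*(3 + 2) = 4*5 = 20)
f(z) = 6 + z (f(z) = (3*(z + 6))/3 = (3*(6 + z))/3 = (18 + 3*z)/3 = 6 + z)
y(7, 3)*(f(1) - 21) = 20*((6 + 1) - 21) = 20*(7 - 21) = 20*(-14) = -280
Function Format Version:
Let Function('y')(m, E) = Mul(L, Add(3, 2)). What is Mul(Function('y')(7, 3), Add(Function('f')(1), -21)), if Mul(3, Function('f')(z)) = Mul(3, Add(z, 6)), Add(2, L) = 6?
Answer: -280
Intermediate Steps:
L = 4 (L = Add(-2, 6) = 4)
Function('y')(m, E) = 20 (Function('y')(m, E) = Mul(4, Add(3, 2)) = Mul(4, 5) = 20)
Function('f')(z) = Add(6, z) (Function('f')(z) = Mul(Rational(1, 3), Mul(3, Add(z, 6))) = Mul(Rational(1, 3), Mul(3, Add(6, z))) = Mul(Rational(1, 3), Add(18, Mul(3, z))) = Add(6, z))
Mul(Function('y')(7, 3), Add(Function('f')(1), -21)) = Mul(20, Add(Add(6, 1), -21)) = Mul(20, Add(7, -21)) = Mul(20, -14) = -280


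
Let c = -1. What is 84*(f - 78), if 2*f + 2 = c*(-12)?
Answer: -6132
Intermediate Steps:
f = 5 (f = -1 + (-1*(-12))/2 = -1 + (½)*12 = -1 + 6 = 5)
84*(f - 78) = 84*(5 - 78) = 84*(-73) = -6132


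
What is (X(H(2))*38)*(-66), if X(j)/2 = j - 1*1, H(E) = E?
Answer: -5016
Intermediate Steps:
X(j) = -2 + 2*j (X(j) = 2*(j - 1*1) = 2*(j - 1) = 2*(-1 + j) = -2 + 2*j)
(X(H(2))*38)*(-66) = ((-2 + 2*2)*38)*(-66) = ((-2 + 4)*38)*(-66) = (2*38)*(-66) = 76*(-66) = -5016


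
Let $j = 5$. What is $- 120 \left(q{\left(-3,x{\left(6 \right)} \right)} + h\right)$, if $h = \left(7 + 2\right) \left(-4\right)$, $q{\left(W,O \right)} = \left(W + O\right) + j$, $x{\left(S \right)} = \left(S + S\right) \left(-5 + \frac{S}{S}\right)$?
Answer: $9840$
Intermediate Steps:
$x{\left(S \right)} = - 8 S$ ($x{\left(S \right)} = 2 S \left(-5 + 1\right) = 2 S \left(-4\right) = - 8 S$)
$q{\left(W,O \right)} = 5 + O + W$ ($q{\left(W,O \right)} = \left(W + O\right) + 5 = \left(O + W\right) + 5 = 5 + O + W$)
$h = -36$ ($h = 9 \left(-4\right) = -36$)
$- 120 \left(q{\left(-3,x{\left(6 \right)} \right)} + h\right) = - 120 \left(\left(5 - 48 - 3\right) - 36\right) = - 120 \left(-46 - 36\right) = \left(-120\right) \left(-82\right) = 9840$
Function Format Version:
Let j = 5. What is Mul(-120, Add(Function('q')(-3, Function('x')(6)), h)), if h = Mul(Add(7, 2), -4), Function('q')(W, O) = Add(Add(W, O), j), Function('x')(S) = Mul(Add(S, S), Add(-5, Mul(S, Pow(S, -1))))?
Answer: 9840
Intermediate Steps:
Function('x')(S) = Mul(-8, S) (Function('x')(S) = Mul(Mul(2, S), Add(-5, 1)) = Mul(Mul(2, S), -4) = Mul(-8, S))
Function('q')(W, O) = Add(5, O, W) (Function('q')(W, O) = Add(Add(W, O), 5) = Add(Add(O, W), 5) = Add(5, O, W))
h = -36 (h = Mul(9, -4) = -36)
Mul(-120, Add(Function('q')(-3, Function('x')(6)), h)) = Mul(-120, Add(Add(5, Mul(-8, 6), -3), -36)) = Mul(-120, Add(Add(5, -48, -3), -36)) = Mul(-120, Add(-46, -36)) = Mul(-120, -82) = 9840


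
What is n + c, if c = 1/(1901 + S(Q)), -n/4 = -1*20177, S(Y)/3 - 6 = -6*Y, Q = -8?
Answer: 166500605/2063 ≈ 80708.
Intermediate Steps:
S(Y) = 18 - 18*Y (S(Y) = 18 + 3*(-6*Y) = 18 - 18*Y)
n = 80708 (n = -(-4)*20177 = -4*(-20177) = 80708)
c = 1/2063 (c = 1/(1901 + (18 - 18*(-8))) = 1/(1901 + (18 + 144)) = 1/(1901 + 162) = 1/2063 ≈ 0.00048473)
n + c = 80708 + 1/2063 = 166500605/2063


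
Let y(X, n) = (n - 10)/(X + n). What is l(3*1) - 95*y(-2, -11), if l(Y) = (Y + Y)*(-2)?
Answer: -2151/13 ≈ -165.46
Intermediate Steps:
y(X, n) = (-10 + n)/(X + n)
l(Y) = -4*Y (l(Y) = (2*Y)*(-2) = -4*Y)
l(3*1) - 95*y(-2, -11) = -12 - 95*(-10 - 11)/(-2 - 11) = -4*3 - 95*(-21)/(-13) = -12 - (-95)*(-21)/13 = -12 - 95*21/13 = -12 - 1995/13 = -2151/13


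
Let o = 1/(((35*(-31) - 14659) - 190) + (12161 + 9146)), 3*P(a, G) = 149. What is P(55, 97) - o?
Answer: 266858/5373 ≈ 49.667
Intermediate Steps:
P(a, G) = 149/3 (P(a, G) = (⅓)*149 = 149/3)
o = 1/5373 (o = 1/(((-1085 - 14659) - 190) + 21307) = 1/((-15744 - 190) + 21307) = 1/(-15934 + 21307) = 1/5373 ≈ 0.00018612)
P(55, 97) - o = 149/3 - 1*1/5373 = 149/3 - 1/5373 = 266858/5373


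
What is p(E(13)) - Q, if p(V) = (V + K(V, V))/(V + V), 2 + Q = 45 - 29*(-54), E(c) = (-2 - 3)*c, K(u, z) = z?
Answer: -1608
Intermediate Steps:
E(c) = -5*c
Q = 1609 (Q = -2 + (45 - 29*(-54)) = -2 + (45 + 1566) = -2 + 1611 = 1609)
p(V) = 1 (p(V) = (V + V)/(V + V) = (2*V)/((2*V)) = (2*V)*(1/(2*V)) = 1)
p(E(13)) - Q = 1 - 1*1609 = 1 - 1609 = -1608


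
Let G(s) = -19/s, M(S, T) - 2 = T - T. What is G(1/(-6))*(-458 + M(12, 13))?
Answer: -51984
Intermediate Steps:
M(S, T) = 2 (M(S, T) = 2 + (T - T) = 2 + 0 = 2)
G(1/(-6))*(-458 + M(12, 13)) = (-19/(1/(-6)))*(-458 + 2) = -19/(1*(-⅙))*(-456) = -19/(-⅙)*(-456) = -19*(-6)*(-456) = 114*(-456) = -51984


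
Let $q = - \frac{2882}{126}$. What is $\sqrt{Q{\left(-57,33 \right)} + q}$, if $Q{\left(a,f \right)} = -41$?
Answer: $\frac{2 i \sqrt{7042}}{21} \approx 7.9921 i$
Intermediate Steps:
$q = - \frac{1441}{63}$ ($q = \left(-2882\right) \frac{1}{126} = - \frac{1441}{63} \approx -22.873$)
$\sqrt{Q{\left(-57,33 \right)} + q} = \sqrt{-41 - \frac{1441}{63}} = \sqrt{- \frac{4024}{63}} = \frac{2 i \sqrt{7042}}{21}$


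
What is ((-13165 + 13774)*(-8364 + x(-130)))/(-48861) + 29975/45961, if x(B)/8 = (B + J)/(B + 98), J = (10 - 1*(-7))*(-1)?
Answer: 104242848649/998089076 ≈ 104.44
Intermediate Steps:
J = -17 (J = (10 + 7)*(-1) = 17*(-1) = -17)
x(B) = 8*(-17 + B)/(98 + B) (x(B) = 8*((B - 17)/(B + 98)) = 8*((-17 + B)/(98 + B)) = 8*(-17 + B)/(98 + B))
((-13165 + 13774)*(-8364 + x(-130)))/(-48861) + 29975/45961 = ((-13165 + 13774)*(-8364 + 8*(-17 - 130)/(98 - 130)))/(-48861) + 29975/45961 = (609*(-8364 + 8*(-147)/(-32)))*(-1/48861) + 29975*(1/45961) = (609*(-8364 + 8*(-1/32)*(-147)))*(-1/48861) + 29975/45961 = (609*(-8364 + 147/4))*(-1/48861) + 29975/45961 = (609*(-33309/4))*(-1/48861) + 29975/45961 = -20285181/4*(-1/48861) + 29975/45961 = 2253909/21716 + 29975/45961 = 104242848649/998089076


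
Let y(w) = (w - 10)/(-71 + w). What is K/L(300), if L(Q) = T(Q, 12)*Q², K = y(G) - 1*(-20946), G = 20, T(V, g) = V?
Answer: 267059/344250000 ≈ 0.00077577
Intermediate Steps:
y(w) = (-10 + w)/(-71 + w)
K = 1068236/51 (K = (-10 + 20)/(-71 + 20) - 1*(-20946) = 10/(-51) + 20946 = -1/51*10 + 20946 = -10/51 + 20946 = 1068236/51 ≈ 20946.)
L(Q) = Q³ (L(Q) = Q*Q² = Q³)
K/L(300) = 1068236/(51*(300³)) = (1068236/51)/27000000 = (1068236/51)*(1/27000000) = 267059/344250000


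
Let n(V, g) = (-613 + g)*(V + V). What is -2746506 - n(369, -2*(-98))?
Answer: -2438760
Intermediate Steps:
n(V, g) = 2*V*(-613 + g) (n(V, g) = (-613 + g)*(2*V) = 2*V*(-613 + g))
-2746506 - n(369, -2*(-98)) = -2746506 - 2*369*(-613 - 2*(-98)) = -2746506 - 2*369*(-613 + 196) = -2746506 - 2*369*(-417) = -2746506 - 1*(-307746) = -2746506 + 307746 = -2438760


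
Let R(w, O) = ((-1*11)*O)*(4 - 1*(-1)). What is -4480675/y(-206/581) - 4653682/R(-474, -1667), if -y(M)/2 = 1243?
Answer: 36294693993/20720810 ≈ 1751.6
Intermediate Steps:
y(M) = -2486 (y(M) = -2*1243 = -2486)
R(w, O) = -55*O (R(w, O) = (-11*O)*(4 + 1) = -11*O*5 = -55*O)
-4480675/y(-206/581) - 4653682/R(-474, -1667) = -4480675/(-2486) - 4653682/((-55*(-1667))) = -4480675*(-1/2486) - 4653682/91685 = 4480675/2486 - 4653682*1/91685 = 4480675/2486 - 423062/8335 = 36294693993/20720810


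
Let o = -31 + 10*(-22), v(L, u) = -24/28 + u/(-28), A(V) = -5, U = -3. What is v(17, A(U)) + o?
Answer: -7047/28 ≈ -251.68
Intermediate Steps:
v(L, u) = -6/7 - u/28 (v(L, u) = -24*1/28 + u*(-1/28) = -6/7 - u/28)
o = -251 (o = -31 - 220 = -251)
v(17, A(U)) + o = (-6/7 - 1/28*(-5)) - 251 = (-6/7 + 5/28) - 251 = -19/28 - 251 = -7047/28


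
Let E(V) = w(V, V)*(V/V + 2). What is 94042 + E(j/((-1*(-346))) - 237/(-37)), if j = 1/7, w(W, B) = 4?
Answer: 94054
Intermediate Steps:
j = 1/7 ≈ 0.14286
E(V) = 12 (E(V) = 4*(V/V + 2) = 4*(1 + 2) = 4*3 = 12)
94042 + E(j/((-1*(-346))) - 237/(-37)) = 94042 + 12 = 94054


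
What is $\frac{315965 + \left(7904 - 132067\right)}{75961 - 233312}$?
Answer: $- \frac{191802}{157351} \approx -1.2189$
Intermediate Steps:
$\frac{315965 + \left(7904 - 132067\right)}{75961 - 233312} = \frac{315965 - 124163}{-157351} = 191802 \left(- \frac{1}{157351}\right) = - \frac{191802}{157351}$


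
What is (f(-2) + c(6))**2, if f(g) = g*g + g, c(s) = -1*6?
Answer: 16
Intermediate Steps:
c(s) = -6
f(g) = g + g**2 (f(g) = g**2 + g = g + g**2)
(f(-2) + c(6))**2 = (-2*(1 - 2) - 6)**2 = (-2*(-1) - 6)**2 = (2 - 6)**2 = (-4)**2 = 16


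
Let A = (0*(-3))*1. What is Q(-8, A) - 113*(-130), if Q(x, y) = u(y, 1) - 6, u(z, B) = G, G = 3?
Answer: 14687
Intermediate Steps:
A = 0 (A = 0*1 = 0)
u(z, B) = 3
Q(x, y) = -3 (Q(x, y) = 3 - 6 = -3)
Q(-8, A) - 113*(-130) = -3 - 113*(-130) = -3 + 14690 = 14687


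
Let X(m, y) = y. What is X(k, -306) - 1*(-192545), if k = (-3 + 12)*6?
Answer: 192239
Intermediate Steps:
k = 54 (k = 9*6 = 54)
X(k, -306) - 1*(-192545) = -306 - 1*(-192545) = -306 + 192545 = 192239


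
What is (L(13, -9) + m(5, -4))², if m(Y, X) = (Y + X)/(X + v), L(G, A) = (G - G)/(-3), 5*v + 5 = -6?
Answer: 25/961 ≈ 0.026015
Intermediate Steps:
v = -11/5 (v = -1 + (⅕)*(-6) = -1 - 6/5 = -11/5 ≈ -2.2000)
L(G, A) = 0 (L(G, A) = 0*(-⅓) = 0)
m(Y, X) = (X + Y)/(-11/5 + X) (m(Y, X) = (Y + X)/(X - 11/5) = (X + Y)/(-11/5 + X))
(L(13, -9) + m(5, -4))² = (0 + 5*(-4 + 5)/(-11 + 5*(-4)))² = (0 + 5*1/(-11 - 20))² = (0 + 5*1/(-31))² = (0 + 5*(-1/31)*1)² = (0 - 5/31)² = (-5/31)² = 25/961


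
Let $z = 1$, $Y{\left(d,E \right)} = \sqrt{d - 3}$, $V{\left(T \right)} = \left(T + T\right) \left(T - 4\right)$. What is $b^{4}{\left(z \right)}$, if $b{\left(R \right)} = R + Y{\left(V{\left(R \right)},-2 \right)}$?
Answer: $28 - 96 i \approx 28.0 - 96.0 i$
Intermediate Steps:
$V{\left(T \right)} = 2 T \left(-4 + T\right)$
$Y{\left(d,E \right)} = \sqrt{-3 + d}$
$b{\left(R \right)} = R + \sqrt{-3 + 2 R \left(-4 + R\right)}$
$b^{4}{\left(z \right)} = \left(1 + \sqrt{-3 + 2 \cdot 1 \left(-4 + 1\right)}\right)^{4} = \left(1 + \sqrt{-3 + 2 \cdot 1 \left(-3\right)}\right)^{4} = \left(1 + \sqrt{-3 - 6}\right)^{4} = \left(1 + \sqrt{-9}\right)^{4} = \left(1 + 3 i\right)^{4}$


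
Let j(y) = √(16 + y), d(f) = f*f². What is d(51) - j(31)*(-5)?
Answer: 132651 + 5*√47 ≈ 1.3269e+5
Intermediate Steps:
d(f) = f³
d(51) - j(31)*(-5) = 51³ - √(16 + 31)*(-5) = 132651 - √47*(-5) = 132651 - (-5)*√47 = 132651 + 5*√47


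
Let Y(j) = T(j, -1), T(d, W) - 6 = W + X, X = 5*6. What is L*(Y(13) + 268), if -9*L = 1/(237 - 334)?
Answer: 101/291 ≈ 0.34708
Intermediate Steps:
X = 30
T(d, W) = 36 + W (T(d, W) = 6 + (W + 30) = 6 + (30 + W) = 36 + W)
Y(j) = 35 (Y(j) = 36 - 1 = 35)
L = 1/873 (L = -1/(9*(237 - 334)) = -1/9/(-97) = -1/9*(-1/97) = 1/873 ≈ 0.0011455)
L*(Y(13) + 268) = (35 + 268)/873 = (1/873)*303 = 101/291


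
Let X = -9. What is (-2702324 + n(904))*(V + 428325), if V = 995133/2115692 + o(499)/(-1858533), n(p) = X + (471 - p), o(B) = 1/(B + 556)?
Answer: -800398520870478394948749083/691391331137830 ≈ -1.1577e+12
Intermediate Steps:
o(B) = 1/(556 + B)
n(p) = 462 - p (n(p) = -9 + (471 - p) = 462 - p)
V = 1951209331367203/4148347986826980 (V = 995133/2115692 + 1/((556 + 499)*(-1858533)) = 995133*(1/2115692) - 1/1858533/1055 = 995133/2115692 + (1/1055)*(-1/1858533) = 995133/2115692 - 1/1960752315 = 1951209331367203/4148347986826980 ≈ 0.47036)
(-2702324 + n(904))*(V + 428325) = (-2702324 + (462 - 1*904))*(1951209331367203/4148347986826980 + 428325) = (-2702324 + (462 - 904))*(1776843102666997575703/4148347986826980) = (-2702324 - 442)*(1776843102666997575703/4148347986826980) = -2702766*1776843102666997575703/4148347986826980 = -800398520870478394948749083/691391331137830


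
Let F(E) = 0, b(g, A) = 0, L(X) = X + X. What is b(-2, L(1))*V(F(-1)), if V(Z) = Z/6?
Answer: 0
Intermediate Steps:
L(X) = 2*X
V(Z) = Z/6 (V(Z) = Z*(⅙) = Z/6)
b(-2, L(1))*V(F(-1)) = 0*((⅙)*0) = 0*0 = 0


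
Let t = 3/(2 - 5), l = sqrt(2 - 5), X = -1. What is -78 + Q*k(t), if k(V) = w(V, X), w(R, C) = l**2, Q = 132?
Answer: -474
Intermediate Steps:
l = I*sqrt(3) (l = sqrt(-3) = I*sqrt(3) ≈ 1.732*I)
t = -1 (t = 3/(-3) = 3*(-1/3) = -1)
w(R, C) = -3 (w(R, C) = (I*sqrt(3))**2 = -3)
k(V) = -3
-78 + Q*k(t) = -78 + 132*(-3) = -78 - 396 = -474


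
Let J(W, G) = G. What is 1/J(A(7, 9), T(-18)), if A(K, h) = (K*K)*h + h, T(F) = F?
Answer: -1/18 ≈ -0.055556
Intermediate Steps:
A(K, h) = h + h*K² (A(K, h) = K²*h + h = h*K² + h = h + h*K²)
1/J(A(7, 9), T(-18)) = 1/(-18) = -1/18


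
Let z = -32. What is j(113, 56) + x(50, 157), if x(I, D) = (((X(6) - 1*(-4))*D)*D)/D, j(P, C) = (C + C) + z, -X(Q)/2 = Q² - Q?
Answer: -8712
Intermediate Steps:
X(Q) = -2*Q² + 2*Q (X(Q) = -2*(Q² - Q) = -2*Q² + 2*Q)
j(P, C) = -32 + 2*C (j(P, C) = (C + C) - 32 = 2*C - 32 = -32 + 2*C)
x(I, D) = -56*D (x(I, D) = (((2*6*(1 - 1*6) - 1*(-4))*D)*D)/D = (((2*6*(1 - 6) + 4)*D)*D)/D = (((2*6*(-5) + 4)*D)*D)/D = (((-60 + 4)*D)*D)/D = ((-56*D)*D)/D = (-56*D²)/D = -56*D)
j(113, 56) + x(50, 157) = (-32 + 2*56) - 56*157 = (-32 + 112) - 8792 = 80 - 8792 = -8712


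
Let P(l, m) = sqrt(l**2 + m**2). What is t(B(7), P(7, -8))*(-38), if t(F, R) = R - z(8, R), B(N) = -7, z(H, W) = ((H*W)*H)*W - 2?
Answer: 274740 - 38*sqrt(113) ≈ 2.7434e+5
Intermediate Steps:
z(H, W) = -2 + H**2*W**2 (z(H, W) = (W*H**2)*W - 2 = H**2*W**2 - 2 = -2 + H**2*W**2)
t(F, R) = 2 + R - 64*R**2 (t(F, R) = R - (-2 + 8**2*R**2) = R - (-2 + 64*R**2) = R + (2 - 64*R**2) = 2 + R - 64*R**2)
t(B(7), P(7, -8))*(-38) = (2 + sqrt(7**2 + (-8)**2) - 64*(sqrt(7**2 + (-8)**2))**2)*(-38) = (2 + sqrt(49 + 64) - 64*(sqrt(49 + 64))**2)*(-38) = (2 + sqrt(113) - 64*(sqrt(113))**2)*(-38) = (2 + sqrt(113) - 64*113)*(-38) = (2 + sqrt(113) - 7232)*(-38) = (-7230 + sqrt(113))*(-38) = 274740 - 38*sqrt(113)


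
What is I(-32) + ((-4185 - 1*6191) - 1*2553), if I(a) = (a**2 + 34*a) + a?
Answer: -13025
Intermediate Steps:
I(a) = a**2 + 35*a
I(-32) + ((-4185 - 1*6191) - 1*2553) = -32*(35 - 32) + ((-4185 - 1*6191) - 1*2553) = -32*3 + ((-4185 - 6191) - 2553) = -96 + (-10376 - 2553) = -96 - 12929 = -13025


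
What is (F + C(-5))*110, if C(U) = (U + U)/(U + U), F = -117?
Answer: -12760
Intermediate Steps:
C(U) = 1 (C(U) = (2*U)/((2*U)) = (2*U)*(1/(2*U)) = 1)
(F + C(-5))*110 = (-117 + 1)*110 = -116*110 = -12760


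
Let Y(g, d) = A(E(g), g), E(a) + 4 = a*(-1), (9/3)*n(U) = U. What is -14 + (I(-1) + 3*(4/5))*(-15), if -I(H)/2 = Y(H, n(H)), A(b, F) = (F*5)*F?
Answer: 100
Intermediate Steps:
n(U) = U/3
E(a) = -4 - a (E(a) = -4 + a*(-1) = -4 - a)
A(b, F) = 5*F² (A(b, F) = (5*F)*F = 5*F²)
Y(g, d) = 5*g²
I(H) = -10*H²
-14 + (I(-1) + 3*(4/5))*(-15) = -14 + (-10*(-1)² + 3*(4/5))*(-15) = -14 + (-10*1 + 3*(4*(⅕)))*(-15) = -14 + (-10 + 3*(⅘))*(-15) = -14 + (-10 + 12/5)*(-15) = -14 - 38/5*(-15) = -14 + 114 = 100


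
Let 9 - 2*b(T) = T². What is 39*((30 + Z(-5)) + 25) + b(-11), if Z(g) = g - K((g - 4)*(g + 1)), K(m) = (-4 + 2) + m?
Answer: 568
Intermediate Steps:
K(m) = -2 + m
Z(g) = 2 + g - (1 + g)*(-4 + g) (Z(g) = g - (-2 + (g - 4)*(g + 1)) = g - (-2 + (-4 + g)*(1 + g)) = g - (-2 + (1 + g)*(-4 + g)) = g + (2 - (1 + g)*(-4 + g)) = 2 + g - (1 + g)*(-4 + g))
b(T) = 9/2 - T²/2
39*((30 + Z(-5)) + 25) + b(-11) = 39*((30 + (6 - 1*(-5)² + 4*(-5))) + 25) + (9/2 - ½*(-11)²) = 39*((30 + (6 - 1*25 - 20)) + 25) + (9/2 - ½*121) = 39*((30 + (6 - 25 - 20)) + 25) + (9/2 - 121/2) = 39*((30 - 39) + 25) - 56 = 39*(-9 + 25) - 56 = 39*16 - 56 = 624 - 56 = 568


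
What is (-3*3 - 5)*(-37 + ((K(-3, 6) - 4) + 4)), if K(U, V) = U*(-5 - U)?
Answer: 434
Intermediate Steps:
(-3*3 - 5)*(-37 + ((K(-3, 6) - 4) + 4)) = (-3*3 - 5)*(-37 + ((-1*(-3)*(5 - 3) - 4) + 4)) = (-9 - 5)*(-37 + ((-1*(-3)*2 - 4) + 4)) = -14*(-37 + ((6 - 4) + 4)) = -14*(-37 + (2 + 4)) = -14*(-37 + 6) = -14*(-31) = 434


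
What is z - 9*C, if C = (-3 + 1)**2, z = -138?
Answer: -174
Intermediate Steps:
C = 4 (C = (-2)**2 = 4)
z - 9*C = -138 - 9*4 = -138 - 36 = -174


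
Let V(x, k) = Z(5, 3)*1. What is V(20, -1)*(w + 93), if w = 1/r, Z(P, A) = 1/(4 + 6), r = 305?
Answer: 14183/1525 ≈ 9.3003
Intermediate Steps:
Z(P, A) = ⅒ (Z(P, A) = 1/10 = ⅒)
w = 1/305 ≈ 0.0032787
V(x, k) = ⅒ (V(x, k) = (⅒)*1 = ⅒)
V(20, -1)*(w + 93) = (1/305 + 93)/10 = (⅒)*(28366/305) = 14183/1525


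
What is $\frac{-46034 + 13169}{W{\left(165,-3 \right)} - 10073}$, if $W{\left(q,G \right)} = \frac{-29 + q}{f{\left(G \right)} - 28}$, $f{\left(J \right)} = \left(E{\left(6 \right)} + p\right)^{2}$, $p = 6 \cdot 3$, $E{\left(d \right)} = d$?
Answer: $\frac{1500835}{459989} \approx 3.2628$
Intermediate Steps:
$p = 18$
$f{\left(J \right)} = 576$ ($f{\left(J \right)} = \left(6 + 18\right)^{2} = 24^{2} = 576$)
$W{\left(q,G \right)} = - \frac{29}{548} + \frac{q}{548}$ ($W{\left(q,G \right)} = \frac{-29 + q}{576 - 28} = \frac{-29 + q}{548} = \left(-29 + q\right) \frac{1}{548} = - \frac{29}{548} + \frac{q}{548}$)
$\frac{-46034 + 13169}{W{\left(165,-3 \right)} - 10073} = \frac{-46034 + 13169}{\left(- \frac{29}{548} + \frac{1}{548} \cdot 165\right) - 10073} = - \frac{32865}{\left(- \frac{29}{548} + \frac{165}{548}\right) - 10073} = - \frac{32865}{\frac{34}{137} - 10073} = - \frac{32865}{- \frac{1379967}{137}} = \left(-32865\right) \left(- \frac{137}{1379967}\right) = \frac{1500835}{459989}$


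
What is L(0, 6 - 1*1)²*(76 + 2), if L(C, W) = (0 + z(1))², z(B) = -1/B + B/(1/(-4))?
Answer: 48750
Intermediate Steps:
z(B) = -1/B - 4*B (z(B) = -1/B + B/(-¼) = -1/B + B*(-4) = -1/B - 4*B)
L(C, W) = 25 (L(C, W) = (0 + (-1/1 - 4*1))² = (0 + (-1*1 - 4))² = (0 + (-1 - 4))² = (0 - 5)² = (-5)² = 25)
L(0, 6 - 1*1)²*(76 + 2) = 25²*(76 + 2) = 625*78 = 48750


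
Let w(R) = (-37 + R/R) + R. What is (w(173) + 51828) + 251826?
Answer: 303791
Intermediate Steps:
w(R) = -36 + R (w(R) = (-37 + 1) + R = -36 + R)
(w(173) + 51828) + 251826 = ((-36 + 173) + 51828) + 251826 = (137 + 51828) + 251826 = 51965 + 251826 = 303791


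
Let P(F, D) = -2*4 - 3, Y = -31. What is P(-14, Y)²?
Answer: 121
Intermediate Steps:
P(F, D) = -11 (P(F, D) = -8 - 3 = -11)
P(-14, Y)² = (-11)² = 121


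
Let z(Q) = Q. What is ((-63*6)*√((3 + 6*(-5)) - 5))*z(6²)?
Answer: -54432*I*√2 ≈ -76979.0*I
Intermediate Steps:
((-63*6)*√((3 + 6*(-5)) - 5))*z(6²) = ((-63*6)*√((3 + 6*(-5)) - 5))*6² = -378*√((3 - 30) - 5)*36 = -378*√(-27 - 5)*36 = -1512*I*√2*36 = -54432*I*√2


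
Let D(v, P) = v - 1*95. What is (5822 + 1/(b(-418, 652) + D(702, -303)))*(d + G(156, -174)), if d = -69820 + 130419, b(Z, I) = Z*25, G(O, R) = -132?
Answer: 3465118576315/9843 ≈ 3.5204e+8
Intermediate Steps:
b(Z, I) = 25*Z
D(v, P) = -95 + v (D(v, P) = v - 95 = -95 + v)
d = 60599
(5822 + 1/(b(-418, 652) + D(702, -303)))*(d + G(156, -174)) = (5822 + 1/(25*(-418) + (-95 + 702)))*(60599 - 132) = (5822 + 1/(-10450 + 607))*60467 = (5822 + 1/(-9843))*60467 = (5822 - 1/9843)*60467 = (57305945/9843)*60467 = 3465118576315/9843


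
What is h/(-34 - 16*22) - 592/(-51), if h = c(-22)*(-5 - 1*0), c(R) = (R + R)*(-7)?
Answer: 153526/9843 ≈ 15.597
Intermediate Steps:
c(R) = -14*R (c(R) = (2*R)*(-7) = -14*R)
h = -1540 (h = (-14*(-22))*(-5 - 1*0) = 308*(-5 + 0) = 308*(-5) = -1540)
h/(-34 - 16*22) - 592/(-51) = -1540/(-34 - 16*22) - 592/(-51) = -1540/(-34 - 352) - 592*(-1/51) = -1540/(-386) + 592/51 = -1540*(-1/386) + 592/51 = 770/193 + 592/51 = 153526/9843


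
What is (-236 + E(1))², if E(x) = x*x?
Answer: 55225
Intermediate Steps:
E(x) = x²
(-236 + E(1))² = (-236 + 1²)² = (-236 + 1)² = (-235)² = 55225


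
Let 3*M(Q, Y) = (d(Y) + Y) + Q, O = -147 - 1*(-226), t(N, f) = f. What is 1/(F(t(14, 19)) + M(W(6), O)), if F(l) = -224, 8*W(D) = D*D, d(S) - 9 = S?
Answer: -6/1001 ≈ -0.0059940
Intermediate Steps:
d(S) = 9 + S
W(D) = D**2/8 (W(D) = (D*D)/8 = D**2/8)
O = 79 (O = -147 + 226 = 79)
M(Q, Y) = 3 + Q/3 + 2*Y/3 (M(Q, Y) = (((9 + Y) + Y) + Q)/3 = ((9 + 2*Y) + Q)/3 = (9 + Q + 2*Y)/3 = 3 + Q/3 + 2*Y/3)
1/(F(t(14, 19)) + M(W(6), O)) = 1/(-224 + (3 + ((1/8)*6**2)/3 + (2/3)*79)) = 1/(-224 + (3 + ((1/8)*36)/3 + 158/3)) = 1/(-224 + (3 + (1/3)*(9/2) + 158/3)) = 1/(-224 + (3 + 3/2 + 158/3)) = 1/(-224 + 343/6) = 1/(-1001/6) = -6/1001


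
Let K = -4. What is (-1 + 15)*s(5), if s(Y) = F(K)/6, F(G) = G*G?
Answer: 112/3 ≈ 37.333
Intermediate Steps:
F(G) = G²
s(Y) = 8/3 (s(Y) = (-4)²/6 = 16*(⅙) = 8/3)
(-1 + 15)*s(5) = (-1 + 15)*(8/3) = 14*(8/3) = 112/3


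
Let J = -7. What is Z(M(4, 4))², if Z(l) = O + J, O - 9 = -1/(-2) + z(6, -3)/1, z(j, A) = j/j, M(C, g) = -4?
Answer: 49/4 ≈ 12.250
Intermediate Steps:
z(j, A) = 1
O = 21/2 (O = 9 + (-1/(-2) + 1/1) = 9 + (-1*(-½) + 1*1) = 9 + (½ + 1) = 9 + 3/2 = 21/2 ≈ 10.500)
Z(l) = 7/2 (Z(l) = 21/2 - 7 = 7/2)
Z(M(4, 4))² = (7/2)² = 49/4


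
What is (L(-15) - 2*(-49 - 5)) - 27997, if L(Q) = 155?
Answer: -27734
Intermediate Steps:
(L(-15) - 2*(-49 - 5)) - 27997 = (155 - 2*(-49 - 5)) - 27997 = (155 - 2*(-54)) - 27997 = (155 + 108) - 27997 = 263 - 27997 = -27734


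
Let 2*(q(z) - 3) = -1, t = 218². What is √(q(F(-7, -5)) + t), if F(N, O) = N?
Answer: √190106/2 ≈ 218.01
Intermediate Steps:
t = 47524
q(z) = 5/2 (q(z) = 3 + (½)*(-1) = 3 - ½ = 5/2)
√(q(F(-7, -5)) + t) = √(5/2 + 47524) = √(95053/2) = √190106/2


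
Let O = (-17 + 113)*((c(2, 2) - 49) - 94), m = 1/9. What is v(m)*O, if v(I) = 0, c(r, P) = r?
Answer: 0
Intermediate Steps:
m = 1/9 ≈ 0.11111
O = -13536 (O = (-17 + 113)*((2 - 49) - 94) = 96*(-47 - 94) = 96*(-141) = -13536)
v(m)*O = 0*(-13536) = 0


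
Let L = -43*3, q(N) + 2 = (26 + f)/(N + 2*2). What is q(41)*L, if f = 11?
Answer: 2279/15 ≈ 151.93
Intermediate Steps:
q(N) = -2 + 37/(4 + N) (q(N) = -2 + (26 + 11)/(N + 2*2) = -2 + 37/(N + 4) = -2 + 37/(4 + N))
L = -129
q(41)*L = ((29 - 2*41)/(4 + 41))*(-129) = ((29 - 82)/45)*(-129) = ((1/45)*(-53))*(-129) = -53/45*(-129) = 2279/15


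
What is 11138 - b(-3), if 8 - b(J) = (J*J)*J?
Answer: 11103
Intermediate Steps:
b(J) = 8 - J³ (b(J) = 8 - J*J*J = 8 - J²*J = 8 - J³)
11138 - b(-3) = 11138 - (8 - 1*(-3)³) = 11138 - (8 - 1*(-27)) = 11138 - (8 + 27) = 11138 - 1*35 = 11138 - 35 = 11103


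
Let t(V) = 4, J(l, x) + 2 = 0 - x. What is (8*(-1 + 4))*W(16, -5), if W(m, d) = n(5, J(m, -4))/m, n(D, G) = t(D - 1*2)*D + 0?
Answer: 30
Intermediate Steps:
J(l, x) = -2 - x (J(l, x) = -2 + (0 - x) = -2 - x)
n(D, G) = 4*D (n(D, G) = 4*D + 0 = 4*D)
W(m, d) = 20/m (W(m, d) = (4*5)/m = 20/m)
(8*(-1 + 4))*W(16, -5) = (8*(-1 + 4))*(20/16) = (8*3)*(20*(1/16)) = 24*(5/4) = 30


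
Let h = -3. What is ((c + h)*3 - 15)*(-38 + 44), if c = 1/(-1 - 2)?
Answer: -150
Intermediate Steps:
c = -⅓ (c = 1/(-3) = -⅓ ≈ -0.33333)
((c + h)*3 - 15)*(-38 + 44) = ((-⅓ - 3)*3 - 15)*(-38 + 44) = (-10/3*3 - 15)*6 = (-10 - 15)*6 = -25*6 = -150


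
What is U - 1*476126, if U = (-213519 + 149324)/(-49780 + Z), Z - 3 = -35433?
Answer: -8114126453/17042 ≈ -4.7613e+5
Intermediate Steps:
Z = -35430 (Z = 3 - 35433 = -35430)
U = 12839/17042 (U = (-213519 + 149324)/(-49780 - 35430) = -64195/(-85210) = -64195*(-1/85210) = 12839/17042 ≈ 0.75337)
U - 1*476126 = 12839/17042 - 1*476126 = 12839/17042 - 476126 = -8114126453/17042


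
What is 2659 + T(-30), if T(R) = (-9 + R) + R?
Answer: 2590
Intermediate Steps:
T(R) = -9 + 2*R
2659 + T(-30) = 2659 + (-9 + 2*(-30)) = 2659 + (-9 - 60) = 2659 - 69 = 2590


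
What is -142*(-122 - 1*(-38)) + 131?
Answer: 12059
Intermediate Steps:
-142*(-122 - 1*(-38)) + 131 = -142*(-122 + 38) + 131 = -142*(-84) + 131 = 11928 + 131 = 12059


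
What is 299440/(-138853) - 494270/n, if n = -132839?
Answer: 4121937450/2635013381 ≈ 1.5643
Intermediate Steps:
299440/(-138853) - 494270/n = 299440/(-138853) - 494270/(-132839) = 299440*(-1/138853) - 494270*(-1/132839) = -299440/138853 + 70610/18977 = 4121937450/2635013381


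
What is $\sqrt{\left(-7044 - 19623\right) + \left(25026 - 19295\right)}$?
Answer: $2 i \sqrt{5234} \approx 144.69 i$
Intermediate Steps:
$\sqrt{\left(-7044 - 19623\right) + \left(25026 - 19295\right)} = \sqrt{\left(-7044 - 19623\right) + 5731} = \sqrt{-26667 + 5731} = \sqrt{-20936} = 2 i \sqrt{5234}$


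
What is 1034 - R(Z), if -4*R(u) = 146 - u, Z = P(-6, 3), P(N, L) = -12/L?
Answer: 2143/2 ≈ 1071.5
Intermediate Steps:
Z = -4 (Z = -12/3 = -12*1/3 = -4)
R(u) = -73/2 + u/4 (R(u) = -(146 - u)/4 = -73/2 + u/4)
1034 - R(Z) = 1034 - (-73/2 + (1/4)*(-4)) = 1034 - (-73/2 - 1) = 1034 - 1*(-75/2) = 1034 + 75/2 = 2143/2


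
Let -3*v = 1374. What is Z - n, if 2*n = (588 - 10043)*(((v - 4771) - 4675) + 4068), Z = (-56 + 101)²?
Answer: -27587665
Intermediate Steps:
v = -458 (v = -⅓*1374 = -458)
Z = 2025 (Z = 45² = 2025)
n = 27589690 (n = ((588 - 10043)*(((-458 - 4771) - 4675) + 4068))/2 = (-9455*((-5229 - 4675) + 4068))/2 = (-9455*(-9904 + 4068))/2 = (-9455*(-5836))/2 = (½)*55179380 = 27589690)
Z - n = 2025 - 1*27589690 = 2025 - 27589690 = -27587665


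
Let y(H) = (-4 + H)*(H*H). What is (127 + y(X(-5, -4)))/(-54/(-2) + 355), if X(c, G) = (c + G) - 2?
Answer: -844/191 ≈ -4.4188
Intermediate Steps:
X(c, G) = -2 + G + c (X(c, G) = (G + c) - 2 = -2 + G + c)
y(H) = H²*(-4 + H) (y(H) = (-4 + H)*H² = H²*(-4 + H))
(127 + y(X(-5, -4)))/(-54/(-2) + 355) = (127 + (-2 - 4 - 5)²*(-4 + (-2 - 4 - 5)))/(-54/(-2) + 355) = (127 + (-11)²*(-4 - 11))/(-54*(-½) + 355) = (127 + 121*(-15))/(27 + 355) = (127 - 1815)/382 = -1688*1/382 = -844/191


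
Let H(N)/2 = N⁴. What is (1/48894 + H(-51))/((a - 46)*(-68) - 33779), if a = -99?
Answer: -661555475389/1169495586 ≈ -565.68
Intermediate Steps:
H(N) = 2*N⁴
(1/48894 + H(-51))/((a - 46)*(-68) - 33779) = (1/48894 + 2*(-51)⁴)/((-99 - 46)*(-68) - 33779) = (1/48894 + 2*6765201)/(-145*(-68) - 33779) = (1/48894 + 13530402)/(9860 - 33779) = (661555475389/48894)/(-23919) = (661555475389/48894)*(-1/23919) = -661555475389/1169495586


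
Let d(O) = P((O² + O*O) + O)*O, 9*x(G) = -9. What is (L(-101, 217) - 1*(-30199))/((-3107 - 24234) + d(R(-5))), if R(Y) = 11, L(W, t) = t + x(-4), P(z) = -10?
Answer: -30415/27451 ≈ -1.1080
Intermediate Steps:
x(G) = -1 (x(G) = (⅑)*(-9) = -1)
L(W, t) = -1 + t (L(W, t) = t - 1 = -1 + t)
d(O) = -10*O
(L(-101, 217) - 1*(-30199))/((-3107 - 24234) + d(R(-5))) = ((-1 + 217) - 1*(-30199))/((-3107 - 24234) - 10*11) = (216 + 30199)/(-27341 - 110) = 30415/(-27451) = 30415*(-1/27451) = -30415/27451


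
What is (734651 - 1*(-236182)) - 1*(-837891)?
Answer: 1808724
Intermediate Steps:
(734651 - 1*(-236182)) - 1*(-837891) = (734651 + 236182) + 837891 = 970833 + 837891 = 1808724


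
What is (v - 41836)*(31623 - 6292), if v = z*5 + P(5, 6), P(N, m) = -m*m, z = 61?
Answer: -1052933677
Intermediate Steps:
P(N, m) = -m**2
v = 269 (v = 61*5 - 1*6**2 = 305 - 1*36 = 305 - 36 = 269)
(v - 41836)*(31623 - 6292) = (269 - 41836)*(31623 - 6292) = -41567*25331 = -1052933677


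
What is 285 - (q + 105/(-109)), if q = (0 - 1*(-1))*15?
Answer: 29535/109 ≈ 270.96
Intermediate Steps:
q = 15 (q = (0 + 1)*15 = 1*15 = 15)
285 - (q + 105/(-109)) = 285 - (15 + 105/(-109)) = 285 - (15 + 105*(-1/109)) = 285 - (15 - 105/109) = 285 - 1*1530/109 = 285 - 1530/109 = 29535/109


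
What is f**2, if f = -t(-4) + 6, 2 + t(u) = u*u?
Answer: 64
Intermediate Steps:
t(u) = -2 + u**2 (t(u) = -2 + u*u = -2 + u**2)
f = -8 (f = -(-2 + (-4)**2) + 6 = -(-2 + 16) + 6 = -1*14 + 6 = -14 + 6 = -8)
f**2 = (-8)**2 = 64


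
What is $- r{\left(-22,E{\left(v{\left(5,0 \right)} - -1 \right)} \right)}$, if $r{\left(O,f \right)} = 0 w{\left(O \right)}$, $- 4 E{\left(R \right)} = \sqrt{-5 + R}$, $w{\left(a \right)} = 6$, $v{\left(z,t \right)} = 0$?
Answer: $0$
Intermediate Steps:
$E{\left(R \right)} = - \frac{\sqrt{-5 + R}}{4}$
$r{\left(O,f \right)} = 0$ ($r{\left(O,f \right)} = 0 \cdot 6 = 0$)
$- r{\left(-22,E{\left(v{\left(5,0 \right)} - -1 \right)} \right)} = \left(-1\right) 0 = 0$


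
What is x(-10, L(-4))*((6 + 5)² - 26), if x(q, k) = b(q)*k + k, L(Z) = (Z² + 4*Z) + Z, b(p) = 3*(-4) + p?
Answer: 7980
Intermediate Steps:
b(p) = -12 + p
L(Z) = Z² + 5*Z
x(q, k) = k + k*(-12 + q) (x(q, k) = (-12 + q)*k + k = k*(-12 + q) + k = k + k*(-12 + q))
x(-10, L(-4))*((6 + 5)² - 26) = ((-4*(5 - 4))*(-11 - 10))*((6 + 5)² - 26) = (-4*1*(-21))*(11² - 26) = (-4*(-21))*(121 - 26) = 84*95 = 7980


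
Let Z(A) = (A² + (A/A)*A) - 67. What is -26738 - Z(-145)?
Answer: -47551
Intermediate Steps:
Z(A) = -67 + A + A² (Z(A) = (A² + 1*A) - 67 = (A² + A) - 67 = (A + A²) - 67 = -67 + A + A²)
-26738 - Z(-145) = -26738 - (-67 - 145 + (-145)²) = -26738 - (-67 - 145 + 21025) = -26738 - 1*20813 = -26738 - 20813 = -47551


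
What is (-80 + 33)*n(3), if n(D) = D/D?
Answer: -47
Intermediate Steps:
n(D) = 1
(-80 + 33)*n(3) = (-80 + 33)*1 = -47*1 = -47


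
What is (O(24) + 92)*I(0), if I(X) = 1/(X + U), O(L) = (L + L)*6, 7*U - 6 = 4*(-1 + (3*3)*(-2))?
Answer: -38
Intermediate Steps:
U = -10 (U = 6/7 + (4*(-1 + (3*3)*(-2)))/7 = 6/7 + (4*(-1 + 9*(-2)))/7 = 6/7 + (4*(-1 - 18))/7 = 6/7 + (4*(-19))/7 = 6/7 + (1/7)*(-76) = 6/7 - 76/7 = -10)
O(L) = 12*L (O(L) = (2*L)*6 = 12*L)
I(X) = 1/(-10 + X) (I(X) = 1/(X - 10) = 1/(-10 + X))
(O(24) + 92)*I(0) = (12*24 + 92)/(-10 + 0) = (288 + 92)/(-10) = 380*(-1/10) = -38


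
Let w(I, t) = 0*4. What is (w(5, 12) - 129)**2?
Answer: 16641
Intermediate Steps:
w(I, t) = 0
(w(5, 12) - 129)**2 = (0 - 129)**2 = (-129)**2 = 16641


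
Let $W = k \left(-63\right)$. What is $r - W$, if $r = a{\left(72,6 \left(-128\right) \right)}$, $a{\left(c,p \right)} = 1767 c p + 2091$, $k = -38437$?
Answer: $-100127472$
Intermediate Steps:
$a{\left(c,p \right)} = 2091 + 1767 c p$ ($a{\left(c,p \right)} = 1767 c p + 2091 = 2091 + 1767 c p$)
$r = -97705941$ ($r = 2091 + 1767 \cdot 72 \cdot 6 \left(-128\right) = 2091 + 1767 \cdot 72 \left(-768\right) = 2091 - 97708032 = -97705941$)
$W = 2421531$ ($W = \left(-38437\right) \left(-63\right) = 2421531$)
$r - W = -97705941 - 2421531 = -100127472$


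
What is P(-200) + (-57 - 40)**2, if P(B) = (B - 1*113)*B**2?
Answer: -12510591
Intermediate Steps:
P(B) = B**2*(-113 + B) (P(B) = (B - 113)*B**2 = (-113 + B)*B**2 = B**2*(-113 + B))
P(-200) + (-57 - 40)**2 = (-200)**2*(-113 - 200) + (-57 - 40)**2 = 40000*(-313) + (-97)**2 = -12520000 + 9409 = -12510591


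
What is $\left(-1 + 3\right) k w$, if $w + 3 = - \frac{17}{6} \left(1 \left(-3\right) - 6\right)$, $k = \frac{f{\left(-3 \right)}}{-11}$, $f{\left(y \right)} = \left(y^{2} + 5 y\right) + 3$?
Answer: $\frac{135}{11} \approx 12.273$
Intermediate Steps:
$f{\left(y \right)} = 3 + y^{2} + 5 y$
$k = \frac{3}{11}$ ($k = \frac{3 + \left(-3\right)^{2} + 5 \left(-3\right)}{-11} = \left(3 + 9 - 15\right) \left(- \frac{1}{11}\right) = \left(-3\right) \left(- \frac{1}{11}\right) = \frac{3}{11} \approx 0.27273$)
$w = \frac{45}{2}$ ($w = -3 + - \frac{17}{6} \left(1 \left(-3\right) - 6\right) = -3 + \left(-17\right) \frac{1}{6} \left(-3 - 6\right) = -3 - - \frac{51}{2} = -3 + \frac{51}{2} = \frac{45}{2} \approx 22.5$)
$\left(-1 + 3\right) k w = \left(-1 + 3\right) \frac{3}{11} \cdot \frac{45}{2} = 2 \cdot \frac{3}{11} \cdot \frac{45}{2} = \frac{6}{11} \cdot \frac{45}{2} = \frac{135}{11}$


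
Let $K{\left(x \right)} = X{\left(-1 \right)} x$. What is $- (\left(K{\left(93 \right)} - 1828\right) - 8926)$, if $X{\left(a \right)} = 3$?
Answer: $10475$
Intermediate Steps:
$K{\left(x \right)} = 3 x$
$- (\left(K{\left(93 \right)} - 1828\right) - 8926) = - (\left(3 \cdot 93 - 1828\right) - 8926) = - (\left(279 - 1828\right) - 8926) = - (-1549 - 8926) = \left(-1\right) \left(-10475\right) = 10475$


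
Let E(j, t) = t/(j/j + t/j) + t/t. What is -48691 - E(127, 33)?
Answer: -7794911/160 ≈ -48718.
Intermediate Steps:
E(j, t) = 1 + t/(1 + t/j) (E(j, t) = t/(1 + t/j) + 1 = 1 + t/(1 + t/j))
-48691 - E(127, 33) = -48691 - (127 + 33 + 127*33)/(127 + 33) = -48691 - (127 + 33 + 4191)/160 = -48691 - 4351/160 = -7794911/160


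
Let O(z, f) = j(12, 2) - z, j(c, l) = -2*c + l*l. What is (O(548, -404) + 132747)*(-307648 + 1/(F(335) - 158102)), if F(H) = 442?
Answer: -6411181623170899/157660 ≈ -4.0665e+10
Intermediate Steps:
j(c, l) = l² - 2*c (j(c, l) = -2*c + l² = l² - 2*c)
O(z, f) = -20 - z (O(z, f) = (2² - 2*12) - z = (4 - 24) - z = -20 - z)
(O(548, -404) + 132747)*(-307648 + 1/(F(335) - 158102)) = ((-20 - 1*548) + 132747)*(-307648 + 1/(442 - 158102)) = ((-20 - 548) + 132747)*(-307648 + 1/(-157660)) = (-568 + 132747)*(-307648 - 1/157660) = 132179*(-48503783681/157660) = -6411181623170899/157660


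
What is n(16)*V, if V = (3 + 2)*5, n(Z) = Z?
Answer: 400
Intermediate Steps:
V = 25 (V = 5*5 = 25)
n(16)*V = 16*25 = 400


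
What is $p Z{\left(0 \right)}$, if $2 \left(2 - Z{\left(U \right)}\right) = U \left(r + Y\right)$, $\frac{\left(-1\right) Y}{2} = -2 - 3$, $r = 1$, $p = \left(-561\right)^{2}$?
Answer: $629442$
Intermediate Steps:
$p = 314721$
$Y = 10$ ($Y = - 2 \left(-2 - 3\right) = \left(-2\right) \left(-5\right) = 10$)
$Z{\left(U \right)} = 2 - \frac{11 U}{2}$ ($Z{\left(U \right)} = 2 - \frac{U \left(1 + 10\right)}{2} = 2 - \frac{U 11}{2} = 2 - \frac{11 U}{2}$)
$p Z{\left(0 \right)} = 314721 \left(2 - 0\right) = 314721 \left(2 + 0\right) = 314721 \cdot 2 = 629442$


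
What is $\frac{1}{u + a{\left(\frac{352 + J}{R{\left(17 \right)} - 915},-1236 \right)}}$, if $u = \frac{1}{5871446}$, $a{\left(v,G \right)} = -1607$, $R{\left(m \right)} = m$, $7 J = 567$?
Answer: $- \frac{5871446}{9435413721} \approx -0.00062228$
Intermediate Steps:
$J = 81$ ($J = \frac{1}{7} \cdot 567 = 81$)
$u = \frac{1}{5871446} \approx 1.7032 \cdot 10^{-7}$
$\frac{1}{u + a{\left(\frac{352 + J}{R{\left(17 \right)} - 915},-1236 \right)}} = \frac{1}{\frac{1}{5871446} - 1607} = \frac{1}{- \frac{9435413721}{5871446}} = - \frac{5871446}{9435413721}$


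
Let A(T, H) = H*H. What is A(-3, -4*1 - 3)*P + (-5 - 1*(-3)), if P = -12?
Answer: -590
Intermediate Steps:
A(T, H) = H²
A(-3, -4*1 - 3)*P + (-5 - 1*(-3)) = (-4*1 - 3)²*(-12) + (-5 - 1*(-3)) = (-4 - 3)²*(-12) + (-5 + 3) = (-7)²*(-12) - 2 = 49*(-12) - 2 = -588 - 2 = -590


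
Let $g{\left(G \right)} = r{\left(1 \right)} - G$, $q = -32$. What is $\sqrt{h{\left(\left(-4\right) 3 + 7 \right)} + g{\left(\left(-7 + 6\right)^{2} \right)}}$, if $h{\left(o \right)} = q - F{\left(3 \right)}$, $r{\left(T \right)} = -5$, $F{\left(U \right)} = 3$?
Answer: $i \sqrt{41} \approx 6.4031 i$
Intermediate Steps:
$h{\left(o \right)} = -35$ ($h{\left(o \right)} = -32 - 3 = -35$)
$g{\left(G \right)} = -5 - G$
$\sqrt{h{\left(\left(-4\right) 3 + 7 \right)} + g{\left(\left(-7 + 6\right)^{2} \right)}} = \sqrt{-35 - \left(5 + \left(-7 + 6\right)^{2}\right)} = \sqrt{-35 - 6} = \sqrt{-41} = i \sqrt{41}$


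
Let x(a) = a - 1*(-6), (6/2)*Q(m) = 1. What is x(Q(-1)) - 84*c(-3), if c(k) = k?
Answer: 775/3 ≈ 258.33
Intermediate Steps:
Q(m) = ⅓ (Q(m) = (⅓)*1 = ⅓)
x(a) = 6 + a (x(a) = a + 6 = 6 + a)
x(Q(-1)) - 84*c(-3) = (6 + ⅓) - 84*(-3) = 19/3 + 252 = 775/3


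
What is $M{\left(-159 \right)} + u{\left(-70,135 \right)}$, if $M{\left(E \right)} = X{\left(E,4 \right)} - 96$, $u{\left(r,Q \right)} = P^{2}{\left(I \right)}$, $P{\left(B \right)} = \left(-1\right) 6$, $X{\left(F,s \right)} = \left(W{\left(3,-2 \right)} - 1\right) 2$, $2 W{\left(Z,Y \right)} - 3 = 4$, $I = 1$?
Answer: $-55$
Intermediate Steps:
$W{\left(Z,Y \right)} = \frac{7}{2}$ ($W{\left(Z,Y \right)} = \frac{3}{2} + \frac{1}{2} \cdot 4 = \frac{3}{2} + 2 = \frac{7}{2}$)
$X{\left(F,s \right)} = 5$ ($X{\left(F,s \right)} = \left(\frac{7}{2} - 1\right) 2 = \frac{5}{2} \cdot 2 = 5$)
$P{\left(B \right)} = -6$
$u{\left(r,Q \right)} = 36$ ($u{\left(r,Q \right)} = \left(-6\right)^{2} = 36$)
$M{\left(E \right)} = -91$ ($M{\left(E \right)} = 5 - 96 = -91$)
$M{\left(-159 \right)} + u{\left(-70,135 \right)} = -91 + 36 = -55$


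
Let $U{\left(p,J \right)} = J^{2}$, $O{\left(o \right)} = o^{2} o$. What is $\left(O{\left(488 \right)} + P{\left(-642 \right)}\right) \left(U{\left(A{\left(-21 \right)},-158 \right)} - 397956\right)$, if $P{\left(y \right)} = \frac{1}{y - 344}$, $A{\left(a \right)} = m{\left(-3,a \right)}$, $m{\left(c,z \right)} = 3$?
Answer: $- \frac{21370067914532736}{493} \approx -4.3347 \cdot 10^{13}$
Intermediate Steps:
$A{\left(a \right)} = 3$
$P{\left(y \right)} = \frac{1}{-344 + y}$
$O{\left(o \right)} = o^{3}$
$\left(O{\left(488 \right)} + P{\left(-642 \right)}\right) \left(U{\left(A{\left(-21 \right)},-158 \right)} - 397956\right) = \left(488^{3} + \frac{1}{-344 - 642}\right) \left(\left(-158\right)^{2} - 397956\right) = \left(116214272 + \frac{1}{-986}\right) \left(24964 - 397956\right) = \left(116214272 - \frac{1}{986}\right) \left(-372992\right) = \frac{114587272191}{986} \left(-372992\right) = - \frac{21370067914532736}{493}$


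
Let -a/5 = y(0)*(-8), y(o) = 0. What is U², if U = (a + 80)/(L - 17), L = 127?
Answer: 64/121 ≈ 0.52893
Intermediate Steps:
a = 0 (a = -0*(-8) = -5*0 = 0)
U = 8/11 (U = (0 + 80)/(127 - 17) = 80/110 = 80*(1/110) = 8/11 ≈ 0.72727)
U² = (8/11)² = 64/121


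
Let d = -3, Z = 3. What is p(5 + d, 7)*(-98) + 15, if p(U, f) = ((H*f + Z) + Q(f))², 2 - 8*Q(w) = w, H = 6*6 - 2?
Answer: -181198041/32 ≈ -5.6624e+6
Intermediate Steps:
H = 34 (H = 36 - 2 = 34)
Q(w) = ¼ - w/8
p(U, f) = (13/4 + 271*f/8)² (p(U, f) = ((34*f + 3) + (¼ - f/8))² = ((3 + 34*f) + (¼ - f/8))² = (13/4 + 271*f/8)²)
p(5 + d, 7)*(-98) + 15 = ((26 + 271*7)²/64)*(-98) + 15 = ((26 + 1897)²/64)*(-98) + 15 = ((1/64)*1923²)*(-98) + 15 = ((1/64)*3697929)*(-98) + 15 = (3697929/64)*(-98) + 15 = -181198521/32 + 15 = -181198041/32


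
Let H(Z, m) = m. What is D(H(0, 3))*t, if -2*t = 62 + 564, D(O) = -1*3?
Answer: 939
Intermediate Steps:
D(O) = -3
t = -313 (t = -(62 + 564)/2 = -½*626 = -313)
D(H(0, 3))*t = -3*(-313) = 939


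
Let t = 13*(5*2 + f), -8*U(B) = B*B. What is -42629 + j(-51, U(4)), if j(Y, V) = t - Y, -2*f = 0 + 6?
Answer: -42487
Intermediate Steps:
f = -3 (f = -(0 + 6)/2 = -½*6 = -3)
U(B) = -B²/8 (U(B) = -B*B/8 = -B²/8)
t = 91 (t = 13*(5*2 - 3) = 13*(10 - 3) = 13*7 = 91)
j(Y, V) = 91 - Y
-42629 + j(-51, U(4)) = -42629 + (91 - 1*(-51)) = -42629 + (91 + 51) = -42629 + 142 = -42487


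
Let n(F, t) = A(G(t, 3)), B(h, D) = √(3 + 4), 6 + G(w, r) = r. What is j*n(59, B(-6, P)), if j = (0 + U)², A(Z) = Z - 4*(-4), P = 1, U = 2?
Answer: 52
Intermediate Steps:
G(w, r) = -6 + r
B(h, D) = √7
A(Z) = 16 + Z (A(Z) = Z + 16 = 16 + Z)
n(F, t) = 13 (n(F, t) = 16 + (-6 + 3) = 16 - 3 = 13)
j = 4 (j = (0 + 2)² = 2² = 4)
j*n(59, B(-6, P)) = 4*13 = 52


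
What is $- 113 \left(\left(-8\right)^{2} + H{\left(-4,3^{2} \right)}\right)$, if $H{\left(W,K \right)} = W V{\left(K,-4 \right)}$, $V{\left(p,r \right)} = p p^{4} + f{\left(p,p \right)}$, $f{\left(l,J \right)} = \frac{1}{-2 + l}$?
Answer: $\frac{186780864}{7} \approx 2.6683 \cdot 10^{7}$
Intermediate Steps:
$V{\left(p,r \right)} = p^{5} + \frac{1}{-2 + p}$ ($V{\left(p,r \right)} = p p^{4} + \frac{1}{-2 + p} = p^{5} + \frac{1}{-2 + p}$)
$H{\left(W,K \right)} = \frac{W \left(1 + K^{5} \left(-2 + K\right)\right)}{-2 + K}$ ($H{\left(W,K \right)} = W \frac{1 + K^{5} \left(-2 + K\right)}{-2 + K} = \frac{W \left(1 + K^{5} \left(-2 + K\right)\right)}{-2 + K}$)
$- 113 \left(\left(-8\right)^{2} + H{\left(-4,3^{2} \right)}\right) = - 113 \left(\left(-8\right)^{2} - \frac{4 \left(1 + \left(3^{2}\right)^{5} \left(-2 + 3^{2}\right)\right)}{-2 + 3^{2}}\right) = - 113 \left(64 - \frac{4 \left(1 + 9^{5} \left(-2 + 9\right)\right)}{-2 + 9}\right) = - 113 \left(64 - \frac{4 \left(1 + 59049 \cdot 7\right)}{7}\right) = - 113 \left(64 - \frac{4 \left(1 + 413343\right)}{7}\right) = - 113 \left(64 - \frac{4}{7} \cdot 413344\right) = - 113 \left(64 - \frac{1653376}{7}\right) = \left(-113\right) \left(- \frac{1652928}{7}\right) = \frac{186780864}{7}$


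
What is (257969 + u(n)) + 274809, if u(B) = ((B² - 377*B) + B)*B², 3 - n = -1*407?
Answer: 2343846778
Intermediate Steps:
n = 410 (n = 3 - (-1)*407 = 3 - 1*(-407) = 3 + 407 = 410)
u(B) = B²*(B² - 376*B) (u(B) = (B² - 376*B)*B² = B²*(B² - 376*B))
(257969 + u(n)) + 274809 = (257969 + 410³*(-376 + 410)) + 274809 = (257969 + 68921000*34) + 274809 = (257969 + 2343314000) + 274809 = 2343571969 + 274809 = 2343846778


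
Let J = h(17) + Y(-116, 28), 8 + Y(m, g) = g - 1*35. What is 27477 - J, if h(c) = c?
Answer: 27475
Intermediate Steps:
Y(m, g) = -43 + g (Y(m, g) = -8 + (g - 1*35) = -8 + (g - 35) = -8 + (-35 + g) = -43 + g)
J = 2 (J = 17 + (-43 + 28) = 17 - 15 = 2)
27477 - J = 27477 - 1*2 = 27477 - 2 = 27475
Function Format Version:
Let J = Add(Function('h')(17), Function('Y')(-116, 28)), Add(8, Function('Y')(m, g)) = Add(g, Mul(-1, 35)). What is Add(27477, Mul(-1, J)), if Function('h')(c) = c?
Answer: 27475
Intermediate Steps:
Function('Y')(m, g) = Add(-43, g) (Function('Y')(m, g) = Add(-8, Add(g, Mul(-1, 35))) = Add(-8, Add(g, -35)) = Add(-8, Add(-35, g)) = Add(-43, g))
J = 2 (J = Add(17, Add(-43, 28)) = Add(17, -15) = 2)
Add(27477, Mul(-1, J)) = Add(27477, Mul(-1, 2)) = Add(27477, -2) = 27475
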